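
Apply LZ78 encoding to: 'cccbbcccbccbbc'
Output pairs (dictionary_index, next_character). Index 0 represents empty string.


LZ78 encoding steps:
Dictionary: {0: ''}
Step 1: w='' (idx 0), next='c' -> output (0, 'c'), add 'c' as idx 1
Step 2: w='c' (idx 1), next='c' -> output (1, 'c'), add 'cc' as idx 2
Step 3: w='' (idx 0), next='b' -> output (0, 'b'), add 'b' as idx 3
Step 4: w='b' (idx 3), next='c' -> output (3, 'c'), add 'bc' as idx 4
Step 5: w='cc' (idx 2), next='b' -> output (2, 'b'), add 'ccb' as idx 5
Step 6: w='ccb' (idx 5), next='b' -> output (5, 'b'), add 'ccbb' as idx 6
Step 7: w='c' (idx 1), end of input -> output (1, '')


Encoded: [(0, 'c'), (1, 'c'), (0, 'b'), (3, 'c'), (2, 'b'), (5, 'b'), (1, '')]


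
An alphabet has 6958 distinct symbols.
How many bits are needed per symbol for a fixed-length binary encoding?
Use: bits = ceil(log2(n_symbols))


log2(6958) = 12.7645
Bracket: 2^12 = 4096 < 6958 <= 2^13 = 8192
So ceil(log2(6958)) = 13

bits = ceil(log2(6958)) = ceil(12.7645) = 13 bits


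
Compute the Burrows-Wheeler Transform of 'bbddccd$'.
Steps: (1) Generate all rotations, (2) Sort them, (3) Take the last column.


Rotations (sorted):
  0: $bbddccd -> last char: d
  1: bbddccd$ -> last char: $
  2: bddccd$b -> last char: b
  3: ccd$bbdd -> last char: d
  4: cd$bbddc -> last char: c
  5: d$bbddcc -> last char: c
  6: dccd$bbd -> last char: d
  7: ddccd$bb -> last char: b


BWT = d$bdccdb


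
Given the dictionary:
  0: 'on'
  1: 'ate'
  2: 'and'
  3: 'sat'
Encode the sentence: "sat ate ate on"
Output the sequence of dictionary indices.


Look up each word in the dictionary:
  'sat' -> 3
  'ate' -> 1
  'ate' -> 1
  'on' -> 0

Encoded: [3, 1, 1, 0]


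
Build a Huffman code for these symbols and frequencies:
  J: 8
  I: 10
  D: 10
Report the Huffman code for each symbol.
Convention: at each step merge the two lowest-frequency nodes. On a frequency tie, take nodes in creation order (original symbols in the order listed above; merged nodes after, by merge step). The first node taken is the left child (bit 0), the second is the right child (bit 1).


Huffman tree construction:
Step 1: Merge J(8) + I(10) = 18
Step 2: Merge D(10) + (J+I)(18) = 28
Read each symbol's code off the tree from the root (left child = 0, right child = 1).

Codes:
  J: 10 (length 2)
  I: 11 (length 2)
  D: 0 (length 1)
Average code length: 46/28 = 1.6429 bits/symbol


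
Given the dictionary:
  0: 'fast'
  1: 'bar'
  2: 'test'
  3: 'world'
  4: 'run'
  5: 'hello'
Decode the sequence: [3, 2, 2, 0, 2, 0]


Look up each index in the dictionary:
  3 -> 'world'
  2 -> 'test'
  2 -> 'test'
  0 -> 'fast'
  2 -> 'test'
  0 -> 'fast'

Decoded: "world test test fast test fast"


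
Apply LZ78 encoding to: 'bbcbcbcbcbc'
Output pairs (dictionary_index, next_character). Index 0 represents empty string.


LZ78 encoding steps:
Dictionary: {0: ''}
Step 1: w='' (idx 0), next='b' -> output (0, 'b'), add 'b' as idx 1
Step 2: w='b' (idx 1), next='c' -> output (1, 'c'), add 'bc' as idx 2
Step 3: w='bc' (idx 2), next='b' -> output (2, 'b'), add 'bcb' as idx 3
Step 4: w='' (idx 0), next='c' -> output (0, 'c'), add 'c' as idx 4
Step 5: w='bcb' (idx 3), next='c' -> output (3, 'c'), add 'bcbc' as idx 5


Encoded: [(0, 'b'), (1, 'c'), (2, 'b'), (0, 'c'), (3, 'c')]


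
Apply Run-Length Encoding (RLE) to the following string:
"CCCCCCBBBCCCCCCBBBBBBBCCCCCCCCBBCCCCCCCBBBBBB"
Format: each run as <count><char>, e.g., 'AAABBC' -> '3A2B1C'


Scanning runs left to right:
  i=0: run of 'C' x 6 -> '6C'
  i=6: run of 'B' x 3 -> '3B'
  i=9: run of 'C' x 6 -> '6C'
  i=15: run of 'B' x 7 -> '7B'
  i=22: run of 'C' x 8 -> '8C'
  i=30: run of 'B' x 2 -> '2B'
  i=32: run of 'C' x 7 -> '7C'
  i=39: run of 'B' x 6 -> '6B'

RLE = 6C3B6C7B8C2B7C6B


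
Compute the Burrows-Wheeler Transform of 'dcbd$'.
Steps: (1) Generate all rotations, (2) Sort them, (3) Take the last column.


Rotations (sorted):
  0: $dcbd -> last char: d
  1: bd$dc -> last char: c
  2: cbd$d -> last char: d
  3: d$dcb -> last char: b
  4: dcbd$ -> last char: $


BWT = dcdb$


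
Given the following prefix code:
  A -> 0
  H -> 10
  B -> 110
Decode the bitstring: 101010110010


Decoding step by step:
Bits 10 -> H
Bits 10 -> H
Bits 10 -> H
Bits 110 -> B
Bits 0 -> A
Bits 10 -> H


Decoded message: HHHBAH


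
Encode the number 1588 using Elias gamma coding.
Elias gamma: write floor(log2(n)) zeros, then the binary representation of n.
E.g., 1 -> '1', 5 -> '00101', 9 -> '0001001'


num_bits = floor(log2(1588)) + 1 = 11
leading_zeros = num_bits - 1 = 10
binary(1588) = 11000110100

Elias gamma(1588) = '0000000000' + '11000110100' = 000000000011000110100 (21 bits)


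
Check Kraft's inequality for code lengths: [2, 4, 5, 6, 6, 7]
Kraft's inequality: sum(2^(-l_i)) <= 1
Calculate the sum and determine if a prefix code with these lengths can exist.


Sum = 2^(-2) + 2^(-4) + 2^(-5) + 2^(-6) + 2^(-6) + 2^(-7)
    = 0.25 + 0.0625 + 0.03125 + 0.015625 + 0.015625 + 0.0078125
    = 49/128 = 0.3828125
Since 0.3828125 <= 1, Kraft's inequality IS satisfied.
A prefix code with these lengths CAN exist.

Kraft sum = 0.3828125. Satisfied.


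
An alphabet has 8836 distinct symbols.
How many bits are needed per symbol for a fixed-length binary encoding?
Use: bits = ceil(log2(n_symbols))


log2(8836) = 13.1092
Bracket: 2^13 = 8192 < 8836 <= 2^14 = 16384
So ceil(log2(8836)) = 14

bits = ceil(log2(8836)) = ceil(13.1092) = 14 bits


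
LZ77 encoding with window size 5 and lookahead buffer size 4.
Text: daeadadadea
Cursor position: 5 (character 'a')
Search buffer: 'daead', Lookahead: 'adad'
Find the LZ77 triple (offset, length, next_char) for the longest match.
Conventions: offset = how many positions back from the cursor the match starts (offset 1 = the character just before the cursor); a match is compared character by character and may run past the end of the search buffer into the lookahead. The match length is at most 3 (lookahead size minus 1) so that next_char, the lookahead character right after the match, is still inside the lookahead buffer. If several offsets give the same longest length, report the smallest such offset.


Try each offset into the search buffer:
  offset=1 (pos 4, char 'd'): match length 0
  offset=2 (pos 3, char 'a'): match length 3
  offset=3 (pos 2, char 'e'): match length 0
  offset=4 (pos 1, char 'a'): match length 1
  offset=5 (pos 0, char 'd'): match length 0
Longest match has length 3 at offset 2.
next_char = character at position 5 + 3 = 8 -> 'd'

Best match: offset=2, length=3 (matching 'ada' starting at position 3)
LZ77 triple: (2, 3, 'd')


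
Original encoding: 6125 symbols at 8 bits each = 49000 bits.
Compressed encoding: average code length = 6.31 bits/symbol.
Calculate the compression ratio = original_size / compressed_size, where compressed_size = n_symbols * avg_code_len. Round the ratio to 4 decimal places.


original_size = n_symbols * orig_bits = 6125 * 8 = 49000 bits
compressed_size = n_symbols * avg_code_len = 6125 * 6.31 = 38648.75 bits
ratio = original_size / compressed_size = 49000 / 38648.75 = 1.2678

Compression ratio = 1.2678


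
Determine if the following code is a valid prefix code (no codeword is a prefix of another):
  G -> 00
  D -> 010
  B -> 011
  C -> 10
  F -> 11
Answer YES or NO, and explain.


Checking each pair (does one codeword prefix another?):
  G='00' vs D='010': no prefix
  G='00' vs B='011': no prefix
  G='00' vs C='10': no prefix
  G='00' vs F='11': no prefix
  D='010' vs G='00': no prefix
  D='010' vs B='011': no prefix
  D='010' vs C='10': no prefix
  D='010' vs F='11': no prefix
  B='011' vs G='00': no prefix
  B='011' vs D='010': no prefix
  B='011' vs C='10': no prefix
  B='011' vs F='11': no prefix
  C='10' vs G='00': no prefix
  C='10' vs D='010': no prefix
  C='10' vs B='011': no prefix
  C='10' vs F='11': no prefix
  F='11' vs G='00': no prefix
  F='11' vs D='010': no prefix
  F='11' vs B='011': no prefix
  F='11' vs C='10': no prefix
No violation found over all pairs.

YES -- this is a valid prefix code. No codeword is a prefix of any other codeword.


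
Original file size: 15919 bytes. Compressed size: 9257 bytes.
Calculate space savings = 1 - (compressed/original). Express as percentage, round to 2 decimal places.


ratio = compressed/original = 9257/15919 = 0.581506
savings = 1 - ratio = 1 - 0.581506 = 0.418494
as a percentage: 0.418494 * 100 = 41.85%

Space savings = 1 - 9257/15919 = 41.85%


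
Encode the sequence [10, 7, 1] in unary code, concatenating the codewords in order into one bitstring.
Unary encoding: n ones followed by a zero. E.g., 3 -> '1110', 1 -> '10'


Encode each number as n ones followed by a terminating 0:
  10 -> 11111111110 (11 bits)
  7 -> 11111110 (8 bits)
  1 -> 10 (2 bits)
Total length = 11 + 8 + 2 = 21 bits.

Unary([10, 7, 1]) = 111111111101111111010 (21 bits)


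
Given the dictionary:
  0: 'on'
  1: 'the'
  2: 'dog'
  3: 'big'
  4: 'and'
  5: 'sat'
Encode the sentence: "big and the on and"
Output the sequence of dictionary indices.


Look up each word in the dictionary:
  'big' -> 3
  'and' -> 4
  'the' -> 1
  'on' -> 0
  'and' -> 4

Encoded: [3, 4, 1, 0, 4]


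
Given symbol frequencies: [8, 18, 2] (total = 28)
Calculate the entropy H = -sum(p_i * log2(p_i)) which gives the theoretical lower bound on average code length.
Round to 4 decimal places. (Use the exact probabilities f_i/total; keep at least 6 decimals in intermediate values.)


Per-symbol terms -p_i * log2(p_i) with p_i = f_i/28:
  p = 8/28 = 0.285714: log2(p) = -1.807355, -p*log2(p) = 0.516387
  p = 18/28 = 0.642857: log2(p) = -0.637430, -p*log2(p) = 0.409776
  p = 2/28 = 0.071429: log2(p) = -3.807355, -p*log2(p) = 0.271954
H = 0.516387 + 0.409776 + 0.271954 = 1.198117

H = 1.1981 bits/symbol


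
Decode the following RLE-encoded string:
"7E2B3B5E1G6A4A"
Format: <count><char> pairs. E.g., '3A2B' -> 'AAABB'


Expanding each <count><char> pair:
  7E -> 'EEEEEEE'
  2B -> 'BB'
  3B -> 'BBB'
  5E -> 'EEEEE'
  1G -> 'G'
  6A -> 'AAAAAA'
  4A -> 'AAAA'

Decoded = EEEEEEEBBBBBEEEEEGAAAAAAAAAA


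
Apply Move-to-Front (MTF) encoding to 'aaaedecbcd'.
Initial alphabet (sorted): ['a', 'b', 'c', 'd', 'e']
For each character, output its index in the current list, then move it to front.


MTF encoding:
'a': index 0 in ['a', 'b', 'c', 'd', 'e'] -> ['a', 'b', 'c', 'd', 'e']
'a': index 0 in ['a', 'b', 'c', 'd', 'e'] -> ['a', 'b', 'c', 'd', 'e']
'a': index 0 in ['a', 'b', 'c', 'd', 'e'] -> ['a', 'b', 'c', 'd', 'e']
'e': index 4 in ['a', 'b', 'c', 'd', 'e'] -> ['e', 'a', 'b', 'c', 'd']
'd': index 4 in ['e', 'a', 'b', 'c', 'd'] -> ['d', 'e', 'a', 'b', 'c']
'e': index 1 in ['d', 'e', 'a', 'b', 'c'] -> ['e', 'd', 'a', 'b', 'c']
'c': index 4 in ['e', 'd', 'a', 'b', 'c'] -> ['c', 'e', 'd', 'a', 'b']
'b': index 4 in ['c', 'e', 'd', 'a', 'b'] -> ['b', 'c', 'e', 'd', 'a']
'c': index 1 in ['b', 'c', 'e', 'd', 'a'] -> ['c', 'b', 'e', 'd', 'a']
'd': index 3 in ['c', 'b', 'e', 'd', 'a'] -> ['d', 'c', 'b', 'e', 'a']


Output: [0, 0, 0, 4, 4, 1, 4, 4, 1, 3]


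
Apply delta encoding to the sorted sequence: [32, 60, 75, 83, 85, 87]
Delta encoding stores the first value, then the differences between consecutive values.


First value: 32
Deltas:
  60 - 32 = 28
  75 - 60 = 15
  83 - 75 = 8
  85 - 83 = 2
  87 - 85 = 2


Delta encoded: [32, 28, 15, 8, 2, 2]


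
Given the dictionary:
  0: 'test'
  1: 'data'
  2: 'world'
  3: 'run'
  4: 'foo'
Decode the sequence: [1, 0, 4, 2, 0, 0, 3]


Look up each index in the dictionary:
  1 -> 'data'
  0 -> 'test'
  4 -> 'foo'
  2 -> 'world'
  0 -> 'test'
  0 -> 'test'
  3 -> 'run'

Decoded: "data test foo world test test run"


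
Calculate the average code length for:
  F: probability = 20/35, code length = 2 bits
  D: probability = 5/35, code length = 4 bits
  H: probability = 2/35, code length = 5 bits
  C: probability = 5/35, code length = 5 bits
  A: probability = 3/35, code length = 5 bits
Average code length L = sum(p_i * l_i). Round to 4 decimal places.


Weighted contributions p_i * l_i:
  F: (20/35) * 2 = 40/35
  D: (5/35) * 4 = 20/35
  H: (2/35) * 5 = 10/35
  C: (5/35) * 5 = 25/35
  A: (3/35) * 5 = 15/35
Sum = (40 + 20 + 10 + 25 + 15)/35 = 110/35

L = 110/35 = 3.1429 bits/symbol


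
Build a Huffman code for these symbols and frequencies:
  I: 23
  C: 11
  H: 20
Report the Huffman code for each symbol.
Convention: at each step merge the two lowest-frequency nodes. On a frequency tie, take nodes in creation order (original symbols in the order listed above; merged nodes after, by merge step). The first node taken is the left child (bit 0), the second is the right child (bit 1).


Huffman tree construction:
Step 1: Merge C(11) + H(20) = 31
Step 2: Merge I(23) + (C+H)(31) = 54
Read each symbol's code off the tree from the root (left child = 0, right child = 1).

Codes:
  I: 0 (length 1)
  C: 10 (length 2)
  H: 11 (length 2)
Average code length: 85/54 = 1.5741 bits/symbol


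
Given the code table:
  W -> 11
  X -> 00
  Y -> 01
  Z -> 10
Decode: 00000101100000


Decoding:
00 -> X
00 -> X
01 -> Y
01 -> Y
10 -> Z
00 -> X
00 -> X


Result: XXYYZXX


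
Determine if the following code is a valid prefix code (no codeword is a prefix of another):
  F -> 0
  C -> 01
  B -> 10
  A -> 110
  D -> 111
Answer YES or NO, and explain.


Checking each pair (does one codeword prefix another?):
  F='0' vs C='01': prefix -- VIOLATION

NO -- this is NOT a valid prefix code. F (0) is a prefix of C (01).


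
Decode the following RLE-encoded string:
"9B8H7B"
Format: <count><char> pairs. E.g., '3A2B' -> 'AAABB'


Expanding each <count><char> pair:
  9B -> 'BBBBBBBBB'
  8H -> 'HHHHHHHH'
  7B -> 'BBBBBBB'

Decoded = BBBBBBBBBHHHHHHHHBBBBBBB


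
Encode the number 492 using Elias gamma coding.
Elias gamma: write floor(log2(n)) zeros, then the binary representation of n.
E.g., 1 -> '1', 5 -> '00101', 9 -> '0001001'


num_bits = floor(log2(492)) + 1 = 9
leading_zeros = num_bits - 1 = 8
binary(492) = 111101100

Elias gamma(492) = '00000000' + '111101100' = 00000000111101100 (17 bits)


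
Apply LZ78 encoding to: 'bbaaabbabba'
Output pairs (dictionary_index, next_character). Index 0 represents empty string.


LZ78 encoding steps:
Dictionary: {0: ''}
Step 1: w='' (idx 0), next='b' -> output (0, 'b'), add 'b' as idx 1
Step 2: w='b' (idx 1), next='a' -> output (1, 'a'), add 'ba' as idx 2
Step 3: w='' (idx 0), next='a' -> output (0, 'a'), add 'a' as idx 3
Step 4: w='a' (idx 3), next='b' -> output (3, 'b'), add 'ab' as idx 4
Step 5: w='ba' (idx 2), next='b' -> output (2, 'b'), add 'bab' as idx 5
Step 6: w='ba' (idx 2), end of input -> output (2, '')


Encoded: [(0, 'b'), (1, 'a'), (0, 'a'), (3, 'b'), (2, 'b'), (2, '')]


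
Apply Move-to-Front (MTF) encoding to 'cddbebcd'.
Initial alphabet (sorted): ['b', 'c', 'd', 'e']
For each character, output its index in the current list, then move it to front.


MTF encoding:
'c': index 1 in ['b', 'c', 'd', 'e'] -> ['c', 'b', 'd', 'e']
'd': index 2 in ['c', 'b', 'd', 'e'] -> ['d', 'c', 'b', 'e']
'd': index 0 in ['d', 'c', 'b', 'e'] -> ['d', 'c', 'b', 'e']
'b': index 2 in ['d', 'c', 'b', 'e'] -> ['b', 'd', 'c', 'e']
'e': index 3 in ['b', 'd', 'c', 'e'] -> ['e', 'b', 'd', 'c']
'b': index 1 in ['e', 'b', 'd', 'c'] -> ['b', 'e', 'd', 'c']
'c': index 3 in ['b', 'e', 'd', 'c'] -> ['c', 'b', 'e', 'd']
'd': index 3 in ['c', 'b', 'e', 'd'] -> ['d', 'c', 'b', 'e']


Output: [1, 2, 0, 2, 3, 1, 3, 3]


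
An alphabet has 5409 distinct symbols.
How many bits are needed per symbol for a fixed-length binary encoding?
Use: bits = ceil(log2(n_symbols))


log2(5409) = 12.4011
Bracket: 2^12 = 4096 < 5409 <= 2^13 = 8192
So ceil(log2(5409)) = 13

bits = ceil(log2(5409)) = ceil(12.4011) = 13 bits


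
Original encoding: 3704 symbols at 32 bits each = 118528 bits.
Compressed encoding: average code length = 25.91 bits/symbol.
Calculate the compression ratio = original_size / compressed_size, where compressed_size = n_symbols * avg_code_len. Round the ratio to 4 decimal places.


original_size = n_symbols * orig_bits = 3704 * 32 = 118528 bits
compressed_size = n_symbols * avg_code_len = 3704 * 25.91 = 95970.64 bits
ratio = original_size / compressed_size = 118528 / 95970.64 = 1.235

Compression ratio = 1.235


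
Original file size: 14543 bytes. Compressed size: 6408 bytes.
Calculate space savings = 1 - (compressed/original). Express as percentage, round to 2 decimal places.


ratio = compressed/original = 6408/14543 = 0.440624
savings = 1 - ratio = 1 - 0.440624 = 0.559376
as a percentage: 0.559376 * 100 = 55.94%

Space savings = 1 - 6408/14543 = 55.94%


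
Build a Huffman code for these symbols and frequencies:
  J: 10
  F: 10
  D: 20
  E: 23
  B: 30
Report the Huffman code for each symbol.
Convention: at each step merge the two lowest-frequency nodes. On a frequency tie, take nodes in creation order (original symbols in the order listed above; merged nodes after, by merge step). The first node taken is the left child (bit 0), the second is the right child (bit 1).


Huffman tree construction:
Step 1: Merge J(10) + F(10) = 20
Step 2: Merge D(20) + (J+F)(20) = 40
Step 3: Merge E(23) + B(30) = 53
Step 4: Merge (D+(J+F))(40) + (E+B)(53) = 93
Read each symbol's code off the tree from the root (left child = 0, right child = 1).

Codes:
  J: 010 (length 3)
  F: 011 (length 3)
  D: 00 (length 2)
  E: 10 (length 2)
  B: 11 (length 2)
Average code length: 206/93 = 2.2151 bits/symbol


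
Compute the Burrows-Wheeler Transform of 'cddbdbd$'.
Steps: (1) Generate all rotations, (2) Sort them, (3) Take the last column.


Rotations (sorted):
  0: $cddbdbd -> last char: d
  1: bd$cddbd -> last char: d
  2: bdbd$cdd -> last char: d
  3: cddbdbd$ -> last char: $
  4: d$cddbdb -> last char: b
  5: dbd$cddb -> last char: b
  6: dbdbd$cd -> last char: d
  7: ddbdbd$c -> last char: c


BWT = ddd$bbdc


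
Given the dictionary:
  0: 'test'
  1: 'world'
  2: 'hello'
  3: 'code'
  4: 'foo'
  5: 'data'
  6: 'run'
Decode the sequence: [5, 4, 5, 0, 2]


Look up each index in the dictionary:
  5 -> 'data'
  4 -> 'foo'
  5 -> 'data'
  0 -> 'test'
  2 -> 'hello'

Decoded: "data foo data test hello"


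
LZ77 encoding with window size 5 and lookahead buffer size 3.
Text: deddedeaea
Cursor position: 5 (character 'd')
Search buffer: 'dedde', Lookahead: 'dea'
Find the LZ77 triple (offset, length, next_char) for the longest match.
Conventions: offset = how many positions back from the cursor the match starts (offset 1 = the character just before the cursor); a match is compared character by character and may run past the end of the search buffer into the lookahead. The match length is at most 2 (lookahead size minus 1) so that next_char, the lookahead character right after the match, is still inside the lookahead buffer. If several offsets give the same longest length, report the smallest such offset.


Try each offset into the search buffer:
  offset=1 (pos 4, char 'e'): match length 0
  offset=2 (pos 3, char 'd'): match length 2
  offset=3 (pos 2, char 'd'): match length 1
  offset=4 (pos 1, char 'e'): match length 0
  offset=5 (pos 0, char 'd'): match length 2
Longest match has length 2, found at offsets 2, 5; take the smallest, offset 2.
next_char = character at position 5 + 2 = 7 -> 'a'

Best match: offset=2, length=2 (matching 'de' starting at position 3)
LZ77 triple: (2, 2, 'a')


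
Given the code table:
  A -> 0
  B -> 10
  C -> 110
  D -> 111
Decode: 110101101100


Decoding:
110 -> C
10 -> B
110 -> C
110 -> C
0 -> A


Result: CBCCA


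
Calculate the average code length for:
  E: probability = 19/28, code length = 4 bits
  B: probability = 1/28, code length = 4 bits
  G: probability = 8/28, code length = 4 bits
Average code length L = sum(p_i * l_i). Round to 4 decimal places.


Weighted contributions p_i * l_i:
  E: (19/28) * 4 = 76/28
  B: (1/28) * 4 = 4/28
  G: (8/28) * 4 = 32/28
Sum = (76 + 4 + 32)/28 = 112/28

L = 112/28 = 4.0000 bits/symbol


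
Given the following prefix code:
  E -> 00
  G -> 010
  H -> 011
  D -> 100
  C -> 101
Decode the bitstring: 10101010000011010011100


Decoding step by step:
Bits 101 -> C
Bits 010 -> G
Bits 100 -> D
Bits 00 -> E
Bits 011 -> H
Bits 010 -> G
Bits 011 -> H
Bits 100 -> D


Decoded message: CGDEHGHD


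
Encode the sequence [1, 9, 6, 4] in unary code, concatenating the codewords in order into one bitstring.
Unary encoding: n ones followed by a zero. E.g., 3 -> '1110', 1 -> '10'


Encode each number as n ones followed by a terminating 0:
  1 -> 10 (2 bits)
  9 -> 1111111110 (10 bits)
  6 -> 1111110 (7 bits)
  4 -> 11110 (5 bits)
Total length = 2 + 10 + 7 + 5 = 24 bits.

Unary([1, 9, 6, 4]) = 101111111110111111011110 (24 bits)


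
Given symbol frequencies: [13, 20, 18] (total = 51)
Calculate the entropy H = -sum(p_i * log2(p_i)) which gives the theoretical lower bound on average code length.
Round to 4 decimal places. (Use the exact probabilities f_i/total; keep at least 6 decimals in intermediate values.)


Per-symbol terms -p_i * log2(p_i) with p_i = f_i/51:
  p = 13/51 = 0.254902: log2(p) = -1.971986, -p*log2(p) = 0.502663
  p = 20/51 = 0.392157: log2(p) = -1.350497, -p*log2(p) = 0.529607
  p = 18/51 = 0.352941: log2(p) = -1.502500, -p*log2(p) = 0.530294
H = 0.502663 + 0.529607 + 0.530294 = 1.562564

H = 1.5626 bits/symbol


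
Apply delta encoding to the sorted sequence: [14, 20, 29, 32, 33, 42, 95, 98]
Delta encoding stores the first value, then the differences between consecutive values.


First value: 14
Deltas:
  20 - 14 = 6
  29 - 20 = 9
  32 - 29 = 3
  33 - 32 = 1
  42 - 33 = 9
  95 - 42 = 53
  98 - 95 = 3


Delta encoded: [14, 6, 9, 3, 1, 9, 53, 3]


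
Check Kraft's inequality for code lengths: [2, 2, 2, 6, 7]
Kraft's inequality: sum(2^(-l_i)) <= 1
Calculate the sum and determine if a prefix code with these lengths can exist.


Sum = 2^(-2) + 2^(-2) + 2^(-2) + 2^(-6) + 2^(-7)
    = 0.25 + 0.25 + 0.25 + 0.015625 + 0.0078125
    = 99/128 = 0.7734375
Since 0.7734375 <= 1, Kraft's inequality IS satisfied.
A prefix code with these lengths CAN exist.

Kraft sum = 0.7734375. Satisfied.


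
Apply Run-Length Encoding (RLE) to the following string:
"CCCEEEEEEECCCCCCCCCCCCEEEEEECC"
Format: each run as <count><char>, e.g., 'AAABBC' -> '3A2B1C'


Scanning runs left to right:
  i=0: run of 'C' x 3 -> '3C'
  i=3: run of 'E' x 7 -> '7E'
  i=10: run of 'C' x 12 -> '12C'
  i=22: run of 'E' x 6 -> '6E'
  i=28: run of 'C' x 2 -> '2C'

RLE = 3C7E12C6E2C


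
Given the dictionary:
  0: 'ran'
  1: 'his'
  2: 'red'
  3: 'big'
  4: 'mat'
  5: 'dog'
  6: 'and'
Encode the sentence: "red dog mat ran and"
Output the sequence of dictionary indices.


Look up each word in the dictionary:
  'red' -> 2
  'dog' -> 5
  'mat' -> 4
  'ran' -> 0
  'and' -> 6

Encoded: [2, 5, 4, 0, 6]


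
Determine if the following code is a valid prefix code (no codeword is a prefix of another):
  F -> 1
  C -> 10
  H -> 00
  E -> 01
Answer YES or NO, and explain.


Checking each pair (does one codeword prefix another?):
  F='1' vs C='10': prefix -- VIOLATION

NO -- this is NOT a valid prefix code. F (1) is a prefix of C (10).


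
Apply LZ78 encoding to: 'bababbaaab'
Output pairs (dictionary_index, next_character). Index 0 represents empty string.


LZ78 encoding steps:
Dictionary: {0: ''}
Step 1: w='' (idx 0), next='b' -> output (0, 'b'), add 'b' as idx 1
Step 2: w='' (idx 0), next='a' -> output (0, 'a'), add 'a' as idx 2
Step 3: w='b' (idx 1), next='a' -> output (1, 'a'), add 'ba' as idx 3
Step 4: w='b' (idx 1), next='b' -> output (1, 'b'), add 'bb' as idx 4
Step 5: w='a' (idx 2), next='a' -> output (2, 'a'), add 'aa' as idx 5
Step 6: w='a' (idx 2), next='b' -> output (2, 'b'), add 'ab' as idx 6


Encoded: [(0, 'b'), (0, 'a'), (1, 'a'), (1, 'b'), (2, 'a'), (2, 'b')]


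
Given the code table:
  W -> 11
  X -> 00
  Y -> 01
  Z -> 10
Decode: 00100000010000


Decoding:
00 -> X
10 -> Z
00 -> X
00 -> X
01 -> Y
00 -> X
00 -> X


Result: XZXXYXX


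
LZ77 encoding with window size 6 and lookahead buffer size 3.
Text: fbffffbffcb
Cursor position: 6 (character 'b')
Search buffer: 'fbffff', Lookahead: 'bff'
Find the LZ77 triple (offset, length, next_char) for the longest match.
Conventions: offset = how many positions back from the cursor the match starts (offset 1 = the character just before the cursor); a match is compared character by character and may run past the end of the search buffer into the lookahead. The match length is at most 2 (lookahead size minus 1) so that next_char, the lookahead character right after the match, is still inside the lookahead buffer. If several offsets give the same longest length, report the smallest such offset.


Try each offset into the search buffer:
  offset=1 (pos 5, char 'f'): match length 0
  offset=2 (pos 4, char 'f'): match length 0
  offset=3 (pos 3, char 'f'): match length 0
  offset=4 (pos 2, char 'f'): match length 0
  offset=5 (pos 1, char 'b'): match length 2
  offset=6 (pos 0, char 'f'): match length 0
Longest match has length 2 at offset 5.
next_char = character at position 6 + 2 = 8 -> 'f'

Best match: offset=5, length=2 (matching 'bf' starting at position 1)
LZ77 triple: (5, 2, 'f')


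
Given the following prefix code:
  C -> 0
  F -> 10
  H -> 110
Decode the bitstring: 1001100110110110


Decoding step by step:
Bits 10 -> F
Bits 0 -> C
Bits 110 -> H
Bits 0 -> C
Bits 110 -> H
Bits 110 -> H
Bits 110 -> H


Decoded message: FCHCHHH


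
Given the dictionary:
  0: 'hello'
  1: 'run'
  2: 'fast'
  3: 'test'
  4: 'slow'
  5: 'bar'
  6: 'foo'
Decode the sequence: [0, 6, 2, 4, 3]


Look up each index in the dictionary:
  0 -> 'hello'
  6 -> 'foo'
  2 -> 'fast'
  4 -> 'slow'
  3 -> 'test'

Decoded: "hello foo fast slow test"


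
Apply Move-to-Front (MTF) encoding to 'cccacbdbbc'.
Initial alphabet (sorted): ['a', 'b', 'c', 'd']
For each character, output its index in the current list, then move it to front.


MTF encoding:
'c': index 2 in ['a', 'b', 'c', 'd'] -> ['c', 'a', 'b', 'd']
'c': index 0 in ['c', 'a', 'b', 'd'] -> ['c', 'a', 'b', 'd']
'c': index 0 in ['c', 'a', 'b', 'd'] -> ['c', 'a', 'b', 'd']
'a': index 1 in ['c', 'a', 'b', 'd'] -> ['a', 'c', 'b', 'd']
'c': index 1 in ['a', 'c', 'b', 'd'] -> ['c', 'a', 'b', 'd']
'b': index 2 in ['c', 'a', 'b', 'd'] -> ['b', 'c', 'a', 'd']
'd': index 3 in ['b', 'c', 'a', 'd'] -> ['d', 'b', 'c', 'a']
'b': index 1 in ['d', 'b', 'c', 'a'] -> ['b', 'd', 'c', 'a']
'b': index 0 in ['b', 'd', 'c', 'a'] -> ['b', 'd', 'c', 'a']
'c': index 2 in ['b', 'd', 'c', 'a'] -> ['c', 'b', 'd', 'a']


Output: [2, 0, 0, 1, 1, 2, 3, 1, 0, 2]


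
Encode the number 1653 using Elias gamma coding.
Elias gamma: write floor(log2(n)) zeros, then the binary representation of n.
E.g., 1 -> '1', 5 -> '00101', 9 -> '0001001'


num_bits = floor(log2(1653)) + 1 = 11
leading_zeros = num_bits - 1 = 10
binary(1653) = 11001110101

Elias gamma(1653) = '0000000000' + '11001110101' = 000000000011001110101 (21 bits)


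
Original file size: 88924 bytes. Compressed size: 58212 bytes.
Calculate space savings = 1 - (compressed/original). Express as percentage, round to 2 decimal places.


ratio = compressed/original = 58212/88924 = 0.654626
savings = 1 - ratio = 1 - 0.654626 = 0.345374
as a percentage: 0.345374 * 100 = 34.54%

Space savings = 1 - 58212/88924 = 34.54%


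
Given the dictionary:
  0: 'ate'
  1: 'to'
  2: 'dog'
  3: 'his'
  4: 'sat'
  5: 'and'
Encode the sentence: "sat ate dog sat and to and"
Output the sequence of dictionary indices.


Look up each word in the dictionary:
  'sat' -> 4
  'ate' -> 0
  'dog' -> 2
  'sat' -> 4
  'and' -> 5
  'to' -> 1
  'and' -> 5

Encoded: [4, 0, 2, 4, 5, 1, 5]


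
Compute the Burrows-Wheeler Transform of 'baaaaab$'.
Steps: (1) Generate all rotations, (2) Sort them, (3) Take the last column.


Rotations (sorted):
  0: $baaaaab -> last char: b
  1: aaaaab$b -> last char: b
  2: aaaab$ba -> last char: a
  3: aaab$baa -> last char: a
  4: aab$baaa -> last char: a
  5: ab$baaaa -> last char: a
  6: b$baaaaa -> last char: a
  7: baaaaab$ -> last char: $


BWT = bbaaaaa$


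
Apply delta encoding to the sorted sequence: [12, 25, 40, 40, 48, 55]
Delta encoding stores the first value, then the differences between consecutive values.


First value: 12
Deltas:
  25 - 12 = 13
  40 - 25 = 15
  40 - 40 = 0
  48 - 40 = 8
  55 - 48 = 7


Delta encoded: [12, 13, 15, 0, 8, 7]


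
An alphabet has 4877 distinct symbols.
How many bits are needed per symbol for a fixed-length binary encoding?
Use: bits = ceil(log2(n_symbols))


log2(4877) = 12.2518
Bracket: 2^12 = 4096 < 4877 <= 2^13 = 8192
So ceil(log2(4877)) = 13

bits = ceil(log2(4877)) = ceil(12.2518) = 13 bits


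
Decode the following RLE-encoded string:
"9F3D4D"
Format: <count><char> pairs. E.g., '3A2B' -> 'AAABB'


Expanding each <count><char> pair:
  9F -> 'FFFFFFFFF'
  3D -> 'DDD'
  4D -> 'DDDD'

Decoded = FFFFFFFFFDDDDDDD


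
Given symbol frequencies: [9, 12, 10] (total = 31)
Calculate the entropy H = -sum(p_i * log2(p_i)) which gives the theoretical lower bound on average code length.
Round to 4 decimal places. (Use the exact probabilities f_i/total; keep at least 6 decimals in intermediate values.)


Per-symbol terms -p_i * log2(p_i) with p_i = f_i/31:
  p = 9/31 = 0.290323: log2(p) = -1.784271, -p*log2(p) = 0.518014
  p = 12/31 = 0.387097: log2(p) = -1.369234, -p*log2(p) = 0.530026
  p = 10/31 = 0.322581: log2(p) = -1.632268, -p*log2(p) = 0.526538
H = 0.518014 + 0.530026 + 0.526538 = 1.574578

H = 1.5746 bits/symbol


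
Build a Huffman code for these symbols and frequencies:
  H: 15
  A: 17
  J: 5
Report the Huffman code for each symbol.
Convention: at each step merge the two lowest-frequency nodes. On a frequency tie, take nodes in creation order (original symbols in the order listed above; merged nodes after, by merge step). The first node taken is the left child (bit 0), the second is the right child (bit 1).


Huffman tree construction:
Step 1: Merge J(5) + H(15) = 20
Step 2: Merge A(17) + (J+H)(20) = 37
Read each symbol's code off the tree from the root (left child = 0, right child = 1).

Codes:
  H: 11 (length 2)
  A: 0 (length 1)
  J: 10 (length 2)
Average code length: 57/37 = 1.5405 bits/symbol


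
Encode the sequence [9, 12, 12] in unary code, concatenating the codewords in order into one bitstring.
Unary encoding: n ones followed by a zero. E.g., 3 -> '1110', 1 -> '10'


Encode each number as n ones followed by a terminating 0:
  9 -> 1111111110 (10 bits)
  12 -> 1111111111110 (13 bits)
  12 -> 1111111111110 (13 bits)
Total length = 10 + 13 + 13 = 36 bits.

Unary([9, 12, 12]) = 111111111011111111111101111111111110 (36 bits)


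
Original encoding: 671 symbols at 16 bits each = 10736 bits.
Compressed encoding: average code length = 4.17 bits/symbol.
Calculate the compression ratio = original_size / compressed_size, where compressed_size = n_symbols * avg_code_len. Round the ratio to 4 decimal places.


original_size = n_symbols * orig_bits = 671 * 16 = 10736 bits
compressed_size = n_symbols * avg_code_len = 671 * 4.17 = 2798.07 bits
ratio = original_size / compressed_size = 10736 / 2798.07 = 3.8369

Compression ratio = 3.8369


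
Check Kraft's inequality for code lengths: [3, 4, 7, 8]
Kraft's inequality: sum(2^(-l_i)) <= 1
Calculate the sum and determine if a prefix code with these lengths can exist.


Sum = 2^(-3) + 2^(-4) + 2^(-7) + 2^(-8)
    = 0.125 + 0.0625 + 0.0078125 + 0.00390625
    = 51/256 = 0.19921875
Since 0.19921875 <= 1, Kraft's inequality IS satisfied.
A prefix code with these lengths CAN exist.

Kraft sum = 0.19921875. Satisfied.


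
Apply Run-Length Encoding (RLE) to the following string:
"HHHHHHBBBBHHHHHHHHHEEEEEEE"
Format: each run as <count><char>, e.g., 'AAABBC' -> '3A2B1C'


Scanning runs left to right:
  i=0: run of 'H' x 6 -> '6H'
  i=6: run of 'B' x 4 -> '4B'
  i=10: run of 'H' x 9 -> '9H'
  i=19: run of 'E' x 7 -> '7E'

RLE = 6H4B9H7E


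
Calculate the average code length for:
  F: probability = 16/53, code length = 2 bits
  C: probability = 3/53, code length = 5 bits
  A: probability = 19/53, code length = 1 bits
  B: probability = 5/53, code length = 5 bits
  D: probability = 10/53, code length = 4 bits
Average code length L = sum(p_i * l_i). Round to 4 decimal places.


Weighted contributions p_i * l_i:
  F: (16/53) * 2 = 32/53
  C: (3/53) * 5 = 15/53
  A: (19/53) * 1 = 19/53
  B: (5/53) * 5 = 25/53
  D: (10/53) * 4 = 40/53
Sum = (32 + 15 + 19 + 25 + 40)/53 = 131/53

L = 131/53 = 2.4717 bits/symbol


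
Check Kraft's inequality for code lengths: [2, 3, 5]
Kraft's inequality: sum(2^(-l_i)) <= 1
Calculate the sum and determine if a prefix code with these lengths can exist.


Sum = 2^(-2) + 2^(-3) + 2^(-5)
    = 0.25 + 0.125 + 0.03125
    = 13/32 = 0.40625
Since 0.40625 <= 1, Kraft's inequality IS satisfied.
A prefix code with these lengths CAN exist.

Kraft sum = 0.40625. Satisfied.


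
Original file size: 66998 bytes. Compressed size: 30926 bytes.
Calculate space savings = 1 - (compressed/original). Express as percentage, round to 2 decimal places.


ratio = compressed/original = 30926/66998 = 0.461596
savings = 1 - ratio = 1 - 0.461596 = 0.538404
as a percentage: 0.538404 * 100 = 53.84%

Space savings = 1 - 30926/66998 = 53.84%


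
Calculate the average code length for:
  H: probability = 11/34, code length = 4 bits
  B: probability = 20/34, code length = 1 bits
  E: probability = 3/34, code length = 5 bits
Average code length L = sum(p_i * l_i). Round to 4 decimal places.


Weighted contributions p_i * l_i:
  H: (11/34) * 4 = 44/34
  B: (20/34) * 1 = 20/34
  E: (3/34) * 5 = 15/34
Sum = (44 + 20 + 15)/34 = 79/34

L = 79/34 = 2.3235 bits/symbol


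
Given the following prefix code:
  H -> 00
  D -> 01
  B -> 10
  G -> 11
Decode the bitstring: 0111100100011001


Decoding step by step:
Bits 01 -> D
Bits 11 -> G
Bits 10 -> B
Bits 01 -> D
Bits 00 -> H
Bits 01 -> D
Bits 10 -> B
Bits 01 -> D


Decoded message: DGBDHDBD


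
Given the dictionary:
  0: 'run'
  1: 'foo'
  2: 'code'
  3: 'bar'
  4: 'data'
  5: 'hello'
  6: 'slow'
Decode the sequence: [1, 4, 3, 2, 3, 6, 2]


Look up each index in the dictionary:
  1 -> 'foo'
  4 -> 'data'
  3 -> 'bar'
  2 -> 'code'
  3 -> 'bar'
  6 -> 'slow'
  2 -> 'code'

Decoded: "foo data bar code bar slow code"


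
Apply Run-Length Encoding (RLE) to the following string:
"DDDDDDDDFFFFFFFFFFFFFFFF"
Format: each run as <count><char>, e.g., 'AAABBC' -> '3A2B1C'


Scanning runs left to right:
  i=0: run of 'D' x 8 -> '8D'
  i=8: run of 'F' x 16 -> '16F'

RLE = 8D16F


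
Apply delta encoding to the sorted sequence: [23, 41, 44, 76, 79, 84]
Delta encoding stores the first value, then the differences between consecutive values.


First value: 23
Deltas:
  41 - 23 = 18
  44 - 41 = 3
  76 - 44 = 32
  79 - 76 = 3
  84 - 79 = 5


Delta encoded: [23, 18, 3, 32, 3, 5]


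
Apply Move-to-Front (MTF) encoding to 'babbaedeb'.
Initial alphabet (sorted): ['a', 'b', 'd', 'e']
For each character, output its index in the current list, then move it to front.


MTF encoding:
'b': index 1 in ['a', 'b', 'd', 'e'] -> ['b', 'a', 'd', 'e']
'a': index 1 in ['b', 'a', 'd', 'e'] -> ['a', 'b', 'd', 'e']
'b': index 1 in ['a', 'b', 'd', 'e'] -> ['b', 'a', 'd', 'e']
'b': index 0 in ['b', 'a', 'd', 'e'] -> ['b', 'a', 'd', 'e']
'a': index 1 in ['b', 'a', 'd', 'e'] -> ['a', 'b', 'd', 'e']
'e': index 3 in ['a', 'b', 'd', 'e'] -> ['e', 'a', 'b', 'd']
'd': index 3 in ['e', 'a', 'b', 'd'] -> ['d', 'e', 'a', 'b']
'e': index 1 in ['d', 'e', 'a', 'b'] -> ['e', 'd', 'a', 'b']
'b': index 3 in ['e', 'd', 'a', 'b'] -> ['b', 'e', 'd', 'a']


Output: [1, 1, 1, 0, 1, 3, 3, 1, 3]


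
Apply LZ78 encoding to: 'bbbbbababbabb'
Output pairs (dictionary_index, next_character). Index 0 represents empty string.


LZ78 encoding steps:
Dictionary: {0: ''}
Step 1: w='' (idx 0), next='b' -> output (0, 'b'), add 'b' as idx 1
Step 2: w='b' (idx 1), next='b' -> output (1, 'b'), add 'bb' as idx 2
Step 3: w='bb' (idx 2), next='a' -> output (2, 'a'), add 'bba' as idx 3
Step 4: w='b' (idx 1), next='a' -> output (1, 'a'), add 'ba' as idx 4
Step 5: w='bba' (idx 3), next='b' -> output (3, 'b'), add 'bbab' as idx 5
Step 6: w='b' (idx 1), end of input -> output (1, '')


Encoded: [(0, 'b'), (1, 'b'), (2, 'a'), (1, 'a'), (3, 'b'), (1, '')]


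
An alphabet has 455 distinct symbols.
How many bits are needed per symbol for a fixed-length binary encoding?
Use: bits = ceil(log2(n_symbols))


log2(455) = 8.8297
Bracket: 2^8 = 256 < 455 <= 2^9 = 512
So ceil(log2(455)) = 9

bits = ceil(log2(455)) = ceil(8.8297) = 9 bits


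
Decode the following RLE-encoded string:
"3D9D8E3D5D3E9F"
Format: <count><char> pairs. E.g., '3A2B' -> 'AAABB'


Expanding each <count><char> pair:
  3D -> 'DDD'
  9D -> 'DDDDDDDDD'
  8E -> 'EEEEEEEE'
  3D -> 'DDD'
  5D -> 'DDDDD'
  3E -> 'EEE'
  9F -> 'FFFFFFFFF'

Decoded = DDDDDDDDDDDDEEEEEEEEDDDDDDDDEEEFFFFFFFFF


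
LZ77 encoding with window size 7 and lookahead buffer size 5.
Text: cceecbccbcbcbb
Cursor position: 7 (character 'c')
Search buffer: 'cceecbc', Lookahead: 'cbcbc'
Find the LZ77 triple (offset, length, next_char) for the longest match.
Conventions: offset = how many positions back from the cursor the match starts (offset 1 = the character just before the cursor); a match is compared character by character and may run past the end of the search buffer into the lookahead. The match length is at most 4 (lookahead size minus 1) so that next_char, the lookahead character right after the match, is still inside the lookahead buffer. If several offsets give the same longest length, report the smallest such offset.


Try each offset into the search buffer:
  offset=1 (pos 6, char 'c'): match length 1
  offset=2 (pos 5, char 'b'): match length 0
  offset=3 (pos 4, char 'c'): match length 3
  offset=4 (pos 3, char 'e'): match length 0
  offset=5 (pos 2, char 'e'): match length 0
  offset=6 (pos 1, char 'c'): match length 1
  offset=7 (pos 0, char 'c'): match length 1
Longest match has length 3 at offset 3.
next_char = character at position 7 + 3 = 10 -> 'b'

Best match: offset=3, length=3 (matching 'cbc' starting at position 4)
LZ77 triple: (3, 3, 'b')


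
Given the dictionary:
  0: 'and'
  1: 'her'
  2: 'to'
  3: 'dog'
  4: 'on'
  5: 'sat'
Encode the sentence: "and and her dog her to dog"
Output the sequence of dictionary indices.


Look up each word in the dictionary:
  'and' -> 0
  'and' -> 0
  'her' -> 1
  'dog' -> 3
  'her' -> 1
  'to' -> 2
  'dog' -> 3

Encoded: [0, 0, 1, 3, 1, 2, 3]


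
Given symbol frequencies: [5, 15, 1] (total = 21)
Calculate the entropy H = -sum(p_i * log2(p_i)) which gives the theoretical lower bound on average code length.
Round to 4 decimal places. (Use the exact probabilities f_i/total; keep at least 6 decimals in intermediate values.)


Per-symbol terms -p_i * log2(p_i) with p_i = f_i/21:
  p = 5/21 = 0.238095: log2(p) = -2.070389, -p*log2(p) = 0.492950
  p = 15/21 = 0.714286: log2(p) = -0.485427, -p*log2(p) = 0.346733
  p = 1/21 = 0.047619: log2(p) = -4.392317, -p*log2(p) = 0.209158
H = 0.492950 + 0.346733 + 0.209158 = 1.048841

H = 1.0488 bits/symbol


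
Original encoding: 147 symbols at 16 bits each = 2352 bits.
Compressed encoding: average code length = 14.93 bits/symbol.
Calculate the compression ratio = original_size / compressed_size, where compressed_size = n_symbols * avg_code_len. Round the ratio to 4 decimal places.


original_size = n_symbols * orig_bits = 147 * 16 = 2352 bits
compressed_size = n_symbols * avg_code_len = 147 * 14.93 = 2194.71 bits
ratio = original_size / compressed_size = 2352 / 2194.71 = 1.0717

Compression ratio = 1.0717


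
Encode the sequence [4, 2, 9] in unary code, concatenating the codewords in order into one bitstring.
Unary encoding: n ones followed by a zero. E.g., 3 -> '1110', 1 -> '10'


Encode each number as n ones followed by a terminating 0:
  4 -> 11110 (5 bits)
  2 -> 110 (3 bits)
  9 -> 1111111110 (10 bits)
Total length = 5 + 3 + 10 = 18 bits.

Unary([4, 2, 9]) = 111101101111111110 (18 bits)


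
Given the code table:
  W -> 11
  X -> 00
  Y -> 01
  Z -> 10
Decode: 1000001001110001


Decoding:
10 -> Z
00 -> X
00 -> X
10 -> Z
01 -> Y
11 -> W
00 -> X
01 -> Y


Result: ZXXZYWXY
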